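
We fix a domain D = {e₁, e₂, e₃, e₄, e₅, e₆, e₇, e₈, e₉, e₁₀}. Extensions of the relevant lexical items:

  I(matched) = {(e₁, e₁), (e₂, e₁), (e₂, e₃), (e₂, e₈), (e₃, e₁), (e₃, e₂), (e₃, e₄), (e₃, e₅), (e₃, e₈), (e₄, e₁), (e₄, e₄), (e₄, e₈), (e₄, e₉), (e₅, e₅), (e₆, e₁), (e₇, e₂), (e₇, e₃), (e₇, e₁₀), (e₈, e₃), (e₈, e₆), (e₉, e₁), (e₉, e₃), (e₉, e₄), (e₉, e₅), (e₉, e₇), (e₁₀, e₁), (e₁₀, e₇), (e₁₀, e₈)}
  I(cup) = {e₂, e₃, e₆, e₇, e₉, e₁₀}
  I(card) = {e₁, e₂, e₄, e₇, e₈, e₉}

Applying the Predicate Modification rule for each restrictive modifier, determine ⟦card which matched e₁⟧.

{e₁, e₂, e₄, e₉}

⟦which matched e₁⟧ = {x : ⟨x, e₁⟩ ∈ ⟦matched⟧} = {e₁, e₂, e₃, e₄, e₆, e₉, e₁₀}
⟦card⟧ = {e₁, e₂, e₄, e₇, e₈, e₉}
… ∩ ⟦which matched e₁⟧ = {e₁, e₂, e₄, e₇, e₈, e₉} ∩ {e₁, e₂, e₃, e₄, e₆, e₉, e₁₀} = {e₁, e₂, e₄, e₉}
So ⟦card which matched e₁⟧ = {e₁, e₂, e₄, e₉}.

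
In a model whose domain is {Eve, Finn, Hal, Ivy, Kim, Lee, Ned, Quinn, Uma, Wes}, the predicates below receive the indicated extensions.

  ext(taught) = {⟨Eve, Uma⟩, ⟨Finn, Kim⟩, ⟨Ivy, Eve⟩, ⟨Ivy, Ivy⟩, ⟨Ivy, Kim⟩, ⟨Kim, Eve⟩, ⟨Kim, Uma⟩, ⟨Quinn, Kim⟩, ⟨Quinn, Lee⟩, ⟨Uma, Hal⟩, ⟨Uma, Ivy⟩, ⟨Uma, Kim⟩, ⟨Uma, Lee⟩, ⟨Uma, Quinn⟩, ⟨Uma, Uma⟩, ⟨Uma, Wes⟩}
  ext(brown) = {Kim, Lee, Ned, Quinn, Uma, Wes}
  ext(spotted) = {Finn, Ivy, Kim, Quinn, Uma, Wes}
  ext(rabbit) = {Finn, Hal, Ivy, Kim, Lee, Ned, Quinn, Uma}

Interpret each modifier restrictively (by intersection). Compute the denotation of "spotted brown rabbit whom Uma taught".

{Kim, Quinn, Uma}

⟦whom Uma taught⟧ = {x : ⟨Uma, x⟩ ∈ ⟦taught⟧} = {Hal, Ivy, Kim, Lee, Quinn, Uma, Wes}
⟦rabbit⟧ = {Finn, Hal, Ivy, Kim, Lee, Ned, Quinn, Uma}
… ∩ ⟦whom Uma taught⟧ = {Finn, Hal, Ivy, Kim, Lee, Ned, Quinn, Uma} ∩ {Hal, Ivy, Kim, Lee, Quinn, Uma, Wes} = {Hal, Ivy, Kim, Lee, Quinn, Uma}
… ∩ ⟦spotted⟧ = {Hal, Ivy, Kim, Lee, Quinn, Uma} ∩ {Finn, Ivy, Kim, Quinn, Uma, Wes} = {Ivy, Kim, Quinn, Uma}
… ∩ ⟦brown⟧ = {Ivy, Kim, Quinn, Uma} ∩ {Kim, Lee, Ned, Quinn, Uma, Wes} = {Kim, Quinn, Uma}
So ⟦spotted brown rabbit whom Uma taught⟧ = {Kim, Quinn, Uma}.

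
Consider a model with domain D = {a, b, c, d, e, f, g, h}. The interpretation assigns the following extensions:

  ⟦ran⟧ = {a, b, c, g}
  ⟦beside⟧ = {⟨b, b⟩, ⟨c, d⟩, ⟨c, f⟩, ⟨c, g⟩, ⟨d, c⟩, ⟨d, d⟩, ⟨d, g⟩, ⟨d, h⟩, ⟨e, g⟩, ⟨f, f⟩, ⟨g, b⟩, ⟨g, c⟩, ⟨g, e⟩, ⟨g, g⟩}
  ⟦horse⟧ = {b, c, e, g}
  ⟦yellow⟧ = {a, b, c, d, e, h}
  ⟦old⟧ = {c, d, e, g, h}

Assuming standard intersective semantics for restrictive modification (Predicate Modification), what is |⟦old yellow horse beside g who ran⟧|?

⟦beside g⟧ = {x : ⟨x, g⟩ ∈ ⟦beside⟧} = {c, d, e, g}
⟦who ran⟧ = ⟦ran⟧ = {a, b, c, g}
⟦horse⟧ = {b, c, e, g}
… ∩ ⟦beside g⟧ = {b, c, e, g} ∩ {c, d, e, g} = {c, e, g}
… ∩ ⟦who ran⟧ = {c, e, g} ∩ {a, b, c, g} = {c, g}
… ∩ ⟦old⟧ = {c, g} ∩ {c, d, e, g, h} = {c, g}
… ∩ ⟦yellow⟧ = {c, g} ∩ {a, b, c, d, e, h} = {c}
⟦old yellow horse beside g who ran⟧ = {c}, so the cardinality is 1.

1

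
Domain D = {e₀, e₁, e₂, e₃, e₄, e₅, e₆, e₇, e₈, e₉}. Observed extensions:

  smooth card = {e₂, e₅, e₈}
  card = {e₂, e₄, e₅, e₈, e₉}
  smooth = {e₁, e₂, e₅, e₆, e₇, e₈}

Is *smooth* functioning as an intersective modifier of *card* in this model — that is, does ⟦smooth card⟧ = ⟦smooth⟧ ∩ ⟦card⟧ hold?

⟦smooth⟧ ∩ ⟦card⟧ = {e₁, e₂, e₅, e₆, e₇, e₈} ∩ {e₂, e₄, e₅, e₈, e₉} = {e₂, e₅, e₈}
Observed ⟦smooth card⟧ = {e₂, e₅, e₈}.
These coincide, so the modifier is intersective here.

yes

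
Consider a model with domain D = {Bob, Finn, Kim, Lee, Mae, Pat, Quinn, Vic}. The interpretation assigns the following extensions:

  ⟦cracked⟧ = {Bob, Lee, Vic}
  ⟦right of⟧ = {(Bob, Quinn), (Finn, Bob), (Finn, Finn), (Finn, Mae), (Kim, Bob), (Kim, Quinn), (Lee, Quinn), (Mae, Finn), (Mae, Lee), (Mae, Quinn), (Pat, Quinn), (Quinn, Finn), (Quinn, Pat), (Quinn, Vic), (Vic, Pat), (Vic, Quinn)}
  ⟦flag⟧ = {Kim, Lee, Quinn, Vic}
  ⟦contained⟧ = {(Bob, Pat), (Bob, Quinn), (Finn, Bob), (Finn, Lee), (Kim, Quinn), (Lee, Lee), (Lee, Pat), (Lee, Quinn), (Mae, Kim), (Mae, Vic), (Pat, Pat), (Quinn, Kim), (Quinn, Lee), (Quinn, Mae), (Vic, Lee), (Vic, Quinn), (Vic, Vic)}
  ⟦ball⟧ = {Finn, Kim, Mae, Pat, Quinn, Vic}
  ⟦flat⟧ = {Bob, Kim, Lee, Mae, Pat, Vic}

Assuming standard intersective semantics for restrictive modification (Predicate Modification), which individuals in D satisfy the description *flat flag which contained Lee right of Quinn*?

{Lee, Vic}

⟦which contained Lee⟧ = {x : ⟨x, Lee⟩ ∈ ⟦contained⟧} = {Finn, Lee, Quinn, Vic}
⟦right of Quinn⟧ = {x : ⟨x, Quinn⟩ ∈ ⟦right of⟧} = {Bob, Kim, Lee, Mae, Pat, Vic}
⟦flag⟧ = {Kim, Lee, Quinn, Vic}
… ∩ ⟦which contained Lee⟧ = {Kim, Lee, Quinn, Vic} ∩ {Finn, Lee, Quinn, Vic} = {Lee, Quinn, Vic}
… ∩ ⟦right of Quinn⟧ = {Lee, Quinn, Vic} ∩ {Bob, Kim, Lee, Mae, Pat, Vic} = {Lee, Vic}
… ∩ ⟦flat⟧ = {Lee, Vic} ∩ {Bob, Kim, Lee, Mae, Pat, Vic} = {Lee, Vic}
So ⟦flat flag which contained Lee right of Quinn⟧ = {Lee, Vic}.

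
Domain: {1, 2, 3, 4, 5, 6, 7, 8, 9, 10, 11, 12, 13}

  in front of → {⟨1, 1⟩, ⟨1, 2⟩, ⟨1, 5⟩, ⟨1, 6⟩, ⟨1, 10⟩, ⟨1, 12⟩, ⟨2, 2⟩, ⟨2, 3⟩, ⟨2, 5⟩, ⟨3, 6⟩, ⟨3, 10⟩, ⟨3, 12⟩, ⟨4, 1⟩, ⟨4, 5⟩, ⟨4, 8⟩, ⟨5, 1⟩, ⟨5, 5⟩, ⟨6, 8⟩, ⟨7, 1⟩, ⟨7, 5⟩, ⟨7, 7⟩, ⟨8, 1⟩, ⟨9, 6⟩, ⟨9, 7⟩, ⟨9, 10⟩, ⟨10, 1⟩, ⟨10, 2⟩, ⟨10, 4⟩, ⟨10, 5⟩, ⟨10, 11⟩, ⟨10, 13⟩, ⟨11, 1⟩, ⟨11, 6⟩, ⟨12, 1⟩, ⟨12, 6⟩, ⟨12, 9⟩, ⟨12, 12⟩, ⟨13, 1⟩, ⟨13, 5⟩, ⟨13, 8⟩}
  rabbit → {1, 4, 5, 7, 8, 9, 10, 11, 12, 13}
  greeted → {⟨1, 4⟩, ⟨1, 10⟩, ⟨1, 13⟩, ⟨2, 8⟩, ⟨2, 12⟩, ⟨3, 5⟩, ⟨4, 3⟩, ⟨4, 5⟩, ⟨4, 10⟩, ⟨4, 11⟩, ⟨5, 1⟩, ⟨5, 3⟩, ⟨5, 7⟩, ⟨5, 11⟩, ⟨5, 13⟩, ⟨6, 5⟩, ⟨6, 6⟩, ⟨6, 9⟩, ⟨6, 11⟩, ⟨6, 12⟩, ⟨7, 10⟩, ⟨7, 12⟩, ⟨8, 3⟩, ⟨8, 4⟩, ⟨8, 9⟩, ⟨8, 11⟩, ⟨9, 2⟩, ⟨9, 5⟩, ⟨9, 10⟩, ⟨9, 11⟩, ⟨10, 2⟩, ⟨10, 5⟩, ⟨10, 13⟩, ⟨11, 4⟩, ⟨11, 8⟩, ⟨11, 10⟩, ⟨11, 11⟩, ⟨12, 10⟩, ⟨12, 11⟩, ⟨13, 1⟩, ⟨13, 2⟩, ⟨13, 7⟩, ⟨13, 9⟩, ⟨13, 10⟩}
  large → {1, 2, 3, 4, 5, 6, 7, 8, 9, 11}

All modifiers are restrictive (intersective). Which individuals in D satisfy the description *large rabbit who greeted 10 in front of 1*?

⟦who greeted 10⟧ = {x : ⟨x, 10⟩ ∈ ⟦greeted⟧} = {1, 4, 7, 9, 11, 12, 13}
⟦in front of 1⟧ = {x : ⟨x, 1⟩ ∈ ⟦in front of⟧} = {1, 4, 5, 7, 8, 10, 11, 12, 13}
⟦rabbit⟧ = {1, 4, 5, 7, 8, 9, 10, 11, 12, 13}
… ∩ ⟦who greeted 10⟧ = {1, 4, 5, 7, 8, 9, 10, 11, 12, 13} ∩ {1, 4, 7, 9, 11, 12, 13} = {1, 4, 7, 9, 11, 12, 13}
… ∩ ⟦in front of 1⟧ = {1, 4, 7, 9, 11, 12, 13} ∩ {1, 4, 5, 7, 8, 10, 11, 12, 13} = {1, 4, 7, 11, 12, 13}
… ∩ ⟦large⟧ = {1, 4, 7, 11, 12, 13} ∩ {1, 2, 3, 4, 5, 6, 7, 8, 9, 11} = {1, 4, 7, 11}
So ⟦large rabbit who greeted 10 in front of 1⟧ = {1, 4, 7, 11}.

{1, 4, 7, 11}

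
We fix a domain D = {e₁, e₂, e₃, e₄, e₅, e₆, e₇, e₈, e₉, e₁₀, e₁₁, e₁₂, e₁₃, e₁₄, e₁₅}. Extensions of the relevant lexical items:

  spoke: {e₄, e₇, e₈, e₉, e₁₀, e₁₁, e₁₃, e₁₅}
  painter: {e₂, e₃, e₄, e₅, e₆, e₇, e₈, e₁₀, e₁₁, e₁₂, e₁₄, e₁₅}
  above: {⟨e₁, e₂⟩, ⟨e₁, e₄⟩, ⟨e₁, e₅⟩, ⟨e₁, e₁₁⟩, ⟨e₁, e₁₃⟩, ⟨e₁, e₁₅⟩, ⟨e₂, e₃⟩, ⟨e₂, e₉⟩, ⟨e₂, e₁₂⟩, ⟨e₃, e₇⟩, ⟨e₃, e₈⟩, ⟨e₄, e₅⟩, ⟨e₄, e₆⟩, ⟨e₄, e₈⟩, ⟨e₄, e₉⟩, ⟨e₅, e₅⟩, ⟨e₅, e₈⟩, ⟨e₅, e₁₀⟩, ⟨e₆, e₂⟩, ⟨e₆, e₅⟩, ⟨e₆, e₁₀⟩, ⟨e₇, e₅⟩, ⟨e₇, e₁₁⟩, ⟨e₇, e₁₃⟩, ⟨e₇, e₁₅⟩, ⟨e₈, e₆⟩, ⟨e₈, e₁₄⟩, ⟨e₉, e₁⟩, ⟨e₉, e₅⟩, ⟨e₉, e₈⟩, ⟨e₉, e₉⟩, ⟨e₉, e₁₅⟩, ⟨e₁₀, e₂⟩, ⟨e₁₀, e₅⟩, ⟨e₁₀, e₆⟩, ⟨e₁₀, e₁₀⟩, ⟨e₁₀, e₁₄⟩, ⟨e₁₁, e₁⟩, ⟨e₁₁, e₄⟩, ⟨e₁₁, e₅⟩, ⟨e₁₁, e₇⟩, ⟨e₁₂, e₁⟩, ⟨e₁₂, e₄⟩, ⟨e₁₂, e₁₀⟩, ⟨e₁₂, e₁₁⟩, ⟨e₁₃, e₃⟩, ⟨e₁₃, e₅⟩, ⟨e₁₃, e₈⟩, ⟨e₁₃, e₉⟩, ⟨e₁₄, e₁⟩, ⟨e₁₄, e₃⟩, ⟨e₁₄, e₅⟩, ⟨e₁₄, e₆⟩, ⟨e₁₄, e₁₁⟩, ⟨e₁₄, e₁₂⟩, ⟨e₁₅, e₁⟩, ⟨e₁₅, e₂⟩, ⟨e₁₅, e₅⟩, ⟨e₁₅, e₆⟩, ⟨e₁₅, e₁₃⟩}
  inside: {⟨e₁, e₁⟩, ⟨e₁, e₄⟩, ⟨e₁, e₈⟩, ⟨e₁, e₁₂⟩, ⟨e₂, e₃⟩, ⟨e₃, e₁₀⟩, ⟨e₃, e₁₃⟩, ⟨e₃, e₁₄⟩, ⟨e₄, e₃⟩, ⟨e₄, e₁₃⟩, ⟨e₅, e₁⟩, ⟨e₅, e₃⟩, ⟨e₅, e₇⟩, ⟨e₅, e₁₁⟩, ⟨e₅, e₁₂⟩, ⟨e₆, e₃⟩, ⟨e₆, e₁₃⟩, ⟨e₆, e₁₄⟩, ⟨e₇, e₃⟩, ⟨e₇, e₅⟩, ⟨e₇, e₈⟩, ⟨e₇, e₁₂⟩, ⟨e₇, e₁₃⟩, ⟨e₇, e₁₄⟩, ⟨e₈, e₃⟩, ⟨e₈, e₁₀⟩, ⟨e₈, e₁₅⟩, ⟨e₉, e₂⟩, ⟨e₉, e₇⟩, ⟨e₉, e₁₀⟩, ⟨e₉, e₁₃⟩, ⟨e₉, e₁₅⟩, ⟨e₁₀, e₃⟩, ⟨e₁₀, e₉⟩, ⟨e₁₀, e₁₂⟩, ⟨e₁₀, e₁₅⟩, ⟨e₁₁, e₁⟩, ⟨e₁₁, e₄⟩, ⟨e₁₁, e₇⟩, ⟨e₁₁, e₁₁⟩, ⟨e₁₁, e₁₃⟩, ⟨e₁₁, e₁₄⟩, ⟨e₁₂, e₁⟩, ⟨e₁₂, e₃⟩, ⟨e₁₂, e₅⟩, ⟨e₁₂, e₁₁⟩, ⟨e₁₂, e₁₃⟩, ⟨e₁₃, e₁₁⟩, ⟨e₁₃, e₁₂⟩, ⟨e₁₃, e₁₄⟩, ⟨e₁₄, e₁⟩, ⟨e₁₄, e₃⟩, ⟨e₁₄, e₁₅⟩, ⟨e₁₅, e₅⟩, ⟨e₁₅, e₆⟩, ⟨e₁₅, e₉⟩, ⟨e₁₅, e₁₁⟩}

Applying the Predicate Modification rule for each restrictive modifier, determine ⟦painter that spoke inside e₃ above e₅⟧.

⟦that spoke⟧ = ⟦spoke⟧ = {e₄, e₇, e₈, e₉, e₁₀, e₁₁, e₁₃, e₁₅}
⟦inside e₃⟧ = {x : ⟨x, e₃⟩ ∈ ⟦inside⟧} = {e₂, e₄, e₅, e₆, e₇, e₈, e₁₀, e₁₂, e₁₄}
⟦above e₅⟧ = {x : ⟨x, e₅⟩ ∈ ⟦above⟧} = {e₁, e₄, e₅, e₆, e₇, e₉, e₁₀, e₁₁, e₁₃, e₁₄, e₁₅}
⟦painter⟧ = {e₂, e₃, e₄, e₅, e₆, e₇, e₈, e₁₀, e₁₁, e₁₂, e₁₄, e₁₅}
… ∩ ⟦that spoke⟧ = {e₂, e₃, e₄, e₅, e₆, e₇, e₈, e₁₀, e₁₁, e₁₂, e₁₄, e₁₅} ∩ {e₄, e₇, e₈, e₉, e₁₀, e₁₁, e₁₃, e₁₅} = {e₄, e₇, e₈, e₁₀, e₁₁, e₁₅}
… ∩ ⟦inside e₃⟧ = {e₄, e₇, e₈, e₁₀, e₁₁, e₁₅} ∩ {e₂, e₄, e₅, e₆, e₇, e₈, e₁₀, e₁₂, e₁₄} = {e₄, e₇, e₈, e₁₀}
… ∩ ⟦above e₅⟧ = {e₄, e₇, e₈, e₁₀} ∩ {e₁, e₄, e₅, e₆, e₇, e₉, e₁₀, e₁₁, e₁₃, e₁₄, e₁₅} = {e₄, e₇, e₁₀}
So ⟦painter that spoke inside e₃ above e₅⟧ = {e₄, e₇, e₁₀}.

{e₄, e₇, e₁₀}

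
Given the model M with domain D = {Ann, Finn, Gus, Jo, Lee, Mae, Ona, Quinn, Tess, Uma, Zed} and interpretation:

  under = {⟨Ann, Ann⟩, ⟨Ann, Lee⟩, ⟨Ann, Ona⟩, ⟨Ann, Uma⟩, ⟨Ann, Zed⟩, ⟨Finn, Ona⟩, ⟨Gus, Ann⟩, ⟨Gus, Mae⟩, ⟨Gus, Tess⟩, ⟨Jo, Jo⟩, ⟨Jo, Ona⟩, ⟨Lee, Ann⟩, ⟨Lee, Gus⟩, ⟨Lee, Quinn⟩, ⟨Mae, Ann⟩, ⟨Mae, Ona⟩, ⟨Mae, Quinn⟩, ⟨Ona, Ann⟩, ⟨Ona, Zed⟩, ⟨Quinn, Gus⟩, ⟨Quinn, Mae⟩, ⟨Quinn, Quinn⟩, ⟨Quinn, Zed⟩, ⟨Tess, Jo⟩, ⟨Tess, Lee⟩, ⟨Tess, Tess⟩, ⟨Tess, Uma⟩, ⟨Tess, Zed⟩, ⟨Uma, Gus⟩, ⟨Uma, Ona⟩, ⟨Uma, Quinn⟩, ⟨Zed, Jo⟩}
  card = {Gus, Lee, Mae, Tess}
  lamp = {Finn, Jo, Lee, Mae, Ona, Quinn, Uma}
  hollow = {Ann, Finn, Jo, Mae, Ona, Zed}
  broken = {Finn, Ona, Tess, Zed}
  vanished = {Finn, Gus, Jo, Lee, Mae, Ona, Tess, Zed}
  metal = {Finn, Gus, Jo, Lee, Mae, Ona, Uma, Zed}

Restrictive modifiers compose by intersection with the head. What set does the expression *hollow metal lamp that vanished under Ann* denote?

{Mae, Ona}

⟦that vanished⟧ = ⟦vanished⟧ = {Finn, Gus, Jo, Lee, Mae, Ona, Tess, Zed}
⟦under Ann⟧ = {x : ⟨x, Ann⟩ ∈ ⟦under⟧} = {Ann, Gus, Lee, Mae, Ona}
⟦lamp⟧ = {Finn, Jo, Lee, Mae, Ona, Quinn, Uma}
… ∩ ⟦that vanished⟧ = {Finn, Jo, Lee, Mae, Ona, Quinn, Uma} ∩ {Finn, Gus, Jo, Lee, Mae, Ona, Tess, Zed} = {Finn, Jo, Lee, Mae, Ona}
… ∩ ⟦under Ann⟧ = {Finn, Jo, Lee, Mae, Ona} ∩ {Ann, Gus, Lee, Mae, Ona} = {Lee, Mae, Ona}
… ∩ ⟦hollow⟧ = {Lee, Mae, Ona} ∩ {Ann, Finn, Jo, Mae, Ona, Zed} = {Mae, Ona}
… ∩ ⟦metal⟧ = {Mae, Ona} ∩ {Finn, Gus, Jo, Lee, Mae, Ona, Uma, Zed} = {Mae, Ona}
So ⟦hollow metal lamp that vanished under Ann⟧ = {Mae, Ona}.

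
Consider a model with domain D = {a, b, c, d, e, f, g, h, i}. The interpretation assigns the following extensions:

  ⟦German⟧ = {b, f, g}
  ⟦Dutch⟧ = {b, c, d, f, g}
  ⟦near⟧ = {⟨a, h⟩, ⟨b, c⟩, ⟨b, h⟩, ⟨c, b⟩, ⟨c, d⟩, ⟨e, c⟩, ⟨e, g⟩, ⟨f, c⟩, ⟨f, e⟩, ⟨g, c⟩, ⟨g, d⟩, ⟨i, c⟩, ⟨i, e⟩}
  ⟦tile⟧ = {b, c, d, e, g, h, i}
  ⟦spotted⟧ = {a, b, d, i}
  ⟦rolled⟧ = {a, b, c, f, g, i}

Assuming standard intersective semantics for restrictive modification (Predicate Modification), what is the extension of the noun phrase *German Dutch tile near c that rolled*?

{b, g}

⟦near c⟧ = {x : ⟨x, c⟩ ∈ ⟦near⟧} = {b, e, f, g, i}
⟦that rolled⟧ = ⟦rolled⟧ = {a, b, c, f, g, i}
⟦tile⟧ = {b, c, d, e, g, h, i}
… ∩ ⟦near c⟧ = {b, c, d, e, g, h, i} ∩ {b, e, f, g, i} = {b, e, g, i}
… ∩ ⟦that rolled⟧ = {b, e, g, i} ∩ {a, b, c, f, g, i} = {b, g, i}
… ∩ ⟦German⟧ = {b, g, i} ∩ {b, f, g} = {b, g}
… ∩ ⟦Dutch⟧ = {b, g} ∩ {b, c, d, f, g} = {b, g}
So ⟦German Dutch tile near c that rolled⟧ = {b, g}.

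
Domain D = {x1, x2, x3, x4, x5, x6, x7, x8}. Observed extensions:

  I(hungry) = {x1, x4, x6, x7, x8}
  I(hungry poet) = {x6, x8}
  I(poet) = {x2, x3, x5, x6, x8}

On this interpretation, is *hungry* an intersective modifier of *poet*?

⟦hungry⟧ ∩ ⟦poet⟧ = {x1, x4, x6, x7, x8} ∩ {x2, x3, x5, x6, x8} = {x6, x8}
Observed ⟦hungry poet⟧ = {x6, x8}.
These coincide, so the modifier is intersective here.

yes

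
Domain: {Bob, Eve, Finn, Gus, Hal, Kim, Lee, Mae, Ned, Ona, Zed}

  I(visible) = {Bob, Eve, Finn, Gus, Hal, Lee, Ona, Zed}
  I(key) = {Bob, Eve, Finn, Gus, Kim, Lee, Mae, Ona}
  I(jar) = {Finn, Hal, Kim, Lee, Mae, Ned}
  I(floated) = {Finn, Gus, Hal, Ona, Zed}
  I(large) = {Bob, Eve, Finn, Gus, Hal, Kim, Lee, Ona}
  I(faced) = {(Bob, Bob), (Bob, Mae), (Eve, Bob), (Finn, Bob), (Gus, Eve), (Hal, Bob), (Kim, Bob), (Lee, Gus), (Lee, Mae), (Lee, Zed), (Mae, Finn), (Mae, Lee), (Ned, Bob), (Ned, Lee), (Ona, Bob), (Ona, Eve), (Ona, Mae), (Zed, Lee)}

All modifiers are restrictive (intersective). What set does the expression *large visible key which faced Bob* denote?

{Bob, Eve, Finn, Ona}

⟦which faced Bob⟧ = {x : ⟨x, Bob⟩ ∈ ⟦faced⟧} = {Bob, Eve, Finn, Hal, Kim, Ned, Ona}
⟦key⟧ = {Bob, Eve, Finn, Gus, Kim, Lee, Mae, Ona}
… ∩ ⟦which faced Bob⟧ = {Bob, Eve, Finn, Gus, Kim, Lee, Mae, Ona} ∩ {Bob, Eve, Finn, Hal, Kim, Ned, Ona} = {Bob, Eve, Finn, Kim, Ona}
… ∩ ⟦large⟧ = {Bob, Eve, Finn, Kim, Ona} ∩ {Bob, Eve, Finn, Gus, Hal, Kim, Lee, Ona} = {Bob, Eve, Finn, Kim, Ona}
… ∩ ⟦visible⟧ = {Bob, Eve, Finn, Kim, Ona} ∩ {Bob, Eve, Finn, Gus, Hal, Lee, Ona, Zed} = {Bob, Eve, Finn, Ona}
So ⟦large visible key which faced Bob⟧ = {Bob, Eve, Finn, Ona}.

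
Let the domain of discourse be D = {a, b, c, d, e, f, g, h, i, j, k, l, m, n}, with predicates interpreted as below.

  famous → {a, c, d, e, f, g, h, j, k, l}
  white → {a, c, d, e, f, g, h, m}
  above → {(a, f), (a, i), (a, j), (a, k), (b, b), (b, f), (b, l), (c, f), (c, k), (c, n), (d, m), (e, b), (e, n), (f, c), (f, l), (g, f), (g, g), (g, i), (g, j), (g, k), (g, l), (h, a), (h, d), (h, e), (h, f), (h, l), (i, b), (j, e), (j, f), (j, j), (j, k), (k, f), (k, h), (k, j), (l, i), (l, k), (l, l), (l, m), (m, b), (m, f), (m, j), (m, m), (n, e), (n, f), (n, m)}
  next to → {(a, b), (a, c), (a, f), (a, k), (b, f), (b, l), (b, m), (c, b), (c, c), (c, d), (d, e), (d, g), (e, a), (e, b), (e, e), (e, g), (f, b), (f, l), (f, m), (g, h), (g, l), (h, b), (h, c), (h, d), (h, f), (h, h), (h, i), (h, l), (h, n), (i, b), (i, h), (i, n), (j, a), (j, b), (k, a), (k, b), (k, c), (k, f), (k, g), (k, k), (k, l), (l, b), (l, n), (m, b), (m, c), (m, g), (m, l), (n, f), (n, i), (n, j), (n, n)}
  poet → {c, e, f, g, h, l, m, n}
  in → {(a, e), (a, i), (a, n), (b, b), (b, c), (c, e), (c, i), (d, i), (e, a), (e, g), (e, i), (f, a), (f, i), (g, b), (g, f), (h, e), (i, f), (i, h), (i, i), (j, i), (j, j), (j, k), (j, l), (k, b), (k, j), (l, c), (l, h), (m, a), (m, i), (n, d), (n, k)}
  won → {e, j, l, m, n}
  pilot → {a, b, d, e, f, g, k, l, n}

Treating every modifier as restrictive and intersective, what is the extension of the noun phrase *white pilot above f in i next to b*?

⟦above f⟧ = {x : ⟨x, f⟩ ∈ ⟦above⟧} = {a, b, c, g, h, j, k, m, n}
⟦in i⟧ = {x : ⟨x, i⟩ ∈ ⟦in⟧} = {a, c, d, e, f, i, j, m}
⟦next to b⟧ = {x : ⟨x, b⟩ ∈ ⟦next to⟧} = {a, c, e, f, h, i, j, k, l, m}
⟦pilot⟧ = {a, b, d, e, f, g, k, l, n}
… ∩ ⟦above f⟧ = {a, b, d, e, f, g, k, l, n} ∩ {a, b, c, g, h, j, k, m, n} = {a, b, g, k, n}
… ∩ ⟦in i⟧ = {a, b, g, k, n} ∩ {a, c, d, e, f, i, j, m} = {a}
… ∩ ⟦next to b⟧ = {a} ∩ {a, c, e, f, h, i, j, k, l, m} = {a}
… ∩ ⟦white⟧ = {a} ∩ {a, c, d, e, f, g, h, m} = {a}
So ⟦white pilot above f in i next to b⟧ = {a}.

{a}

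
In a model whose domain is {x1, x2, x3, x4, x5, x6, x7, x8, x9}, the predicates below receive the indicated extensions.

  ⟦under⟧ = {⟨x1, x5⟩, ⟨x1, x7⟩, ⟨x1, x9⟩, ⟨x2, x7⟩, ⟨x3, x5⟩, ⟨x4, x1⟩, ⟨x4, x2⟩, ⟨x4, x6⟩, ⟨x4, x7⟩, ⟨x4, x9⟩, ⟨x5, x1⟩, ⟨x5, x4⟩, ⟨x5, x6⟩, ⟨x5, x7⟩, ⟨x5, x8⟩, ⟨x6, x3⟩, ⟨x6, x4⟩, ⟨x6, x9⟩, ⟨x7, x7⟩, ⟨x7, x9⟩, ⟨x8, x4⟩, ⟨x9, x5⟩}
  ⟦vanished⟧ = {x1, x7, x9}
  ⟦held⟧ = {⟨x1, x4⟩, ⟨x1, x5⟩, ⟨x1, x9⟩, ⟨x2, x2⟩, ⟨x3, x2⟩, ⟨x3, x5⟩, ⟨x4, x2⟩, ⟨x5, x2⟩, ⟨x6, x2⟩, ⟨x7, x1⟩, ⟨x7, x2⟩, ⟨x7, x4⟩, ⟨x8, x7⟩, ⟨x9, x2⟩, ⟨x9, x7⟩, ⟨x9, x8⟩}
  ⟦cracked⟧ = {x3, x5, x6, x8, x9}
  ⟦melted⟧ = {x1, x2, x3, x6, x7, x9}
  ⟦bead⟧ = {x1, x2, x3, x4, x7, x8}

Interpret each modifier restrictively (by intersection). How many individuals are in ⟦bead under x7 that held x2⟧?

3

⟦under x7⟧ = {x : ⟨x, x7⟩ ∈ ⟦under⟧} = {x1, x2, x4, x5, x7}
⟦that held x2⟧ = {x : ⟨x, x2⟩ ∈ ⟦held⟧} = {x2, x3, x4, x5, x6, x7, x9}
⟦bead⟧ = {x1, x2, x3, x4, x7, x8}
… ∩ ⟦under x7⟧ = {x1, x2, x3, x4, x7, x8} ∩ {x1, x2, x4, x5, x7} = {x1, x2, x4, x7}
… ∩ ⟦that held x2⟧ = {x1, x2, x4, x7} ∩ {x2, x3, x4, x5, x6, x7, x9} = {x2, x4, x7}
⟦bead under x7 that held x2⟧ = {x2, x4, x7}, so the cardinality is 3.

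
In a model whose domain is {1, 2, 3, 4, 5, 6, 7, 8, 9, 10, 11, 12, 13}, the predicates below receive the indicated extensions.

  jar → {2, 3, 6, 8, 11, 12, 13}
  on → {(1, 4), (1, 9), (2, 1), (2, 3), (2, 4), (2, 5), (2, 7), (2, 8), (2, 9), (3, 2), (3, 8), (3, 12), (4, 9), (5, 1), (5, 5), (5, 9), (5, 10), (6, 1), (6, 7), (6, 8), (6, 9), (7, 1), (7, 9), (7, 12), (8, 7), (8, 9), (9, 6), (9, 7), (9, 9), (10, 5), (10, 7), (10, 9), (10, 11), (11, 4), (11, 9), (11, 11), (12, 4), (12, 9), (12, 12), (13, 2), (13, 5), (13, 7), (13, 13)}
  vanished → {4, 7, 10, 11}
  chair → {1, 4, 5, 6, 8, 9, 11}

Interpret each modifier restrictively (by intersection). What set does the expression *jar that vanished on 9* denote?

⟦that vanished⟧ = ⟦vanished⟧ = {4, 7, 10, 11}
⟦on 9⟧ = {x : ⟨x, 9⟩ ∈ ⟦on⟧} = {1, 2, 4, 5, 6, 7, 8, 9, 10, 11, 12}
⟦jar⟧ = {2, 3, 6, 8, 11, 12, 13}
… ∩ ⟦that vanished⟧ = {2, 3, 6, 8, 11, 12, 13} ∩ {4, 7, 10, 11} = {11}
… ∩ ⟦on 9⟧ = {11} ∩ {1, 2, 4, 5, 6, 7, 8, 9, 10, 11, 12} = {11}
So ⟦jar that vanished on 9⟧ = {11}.

{11}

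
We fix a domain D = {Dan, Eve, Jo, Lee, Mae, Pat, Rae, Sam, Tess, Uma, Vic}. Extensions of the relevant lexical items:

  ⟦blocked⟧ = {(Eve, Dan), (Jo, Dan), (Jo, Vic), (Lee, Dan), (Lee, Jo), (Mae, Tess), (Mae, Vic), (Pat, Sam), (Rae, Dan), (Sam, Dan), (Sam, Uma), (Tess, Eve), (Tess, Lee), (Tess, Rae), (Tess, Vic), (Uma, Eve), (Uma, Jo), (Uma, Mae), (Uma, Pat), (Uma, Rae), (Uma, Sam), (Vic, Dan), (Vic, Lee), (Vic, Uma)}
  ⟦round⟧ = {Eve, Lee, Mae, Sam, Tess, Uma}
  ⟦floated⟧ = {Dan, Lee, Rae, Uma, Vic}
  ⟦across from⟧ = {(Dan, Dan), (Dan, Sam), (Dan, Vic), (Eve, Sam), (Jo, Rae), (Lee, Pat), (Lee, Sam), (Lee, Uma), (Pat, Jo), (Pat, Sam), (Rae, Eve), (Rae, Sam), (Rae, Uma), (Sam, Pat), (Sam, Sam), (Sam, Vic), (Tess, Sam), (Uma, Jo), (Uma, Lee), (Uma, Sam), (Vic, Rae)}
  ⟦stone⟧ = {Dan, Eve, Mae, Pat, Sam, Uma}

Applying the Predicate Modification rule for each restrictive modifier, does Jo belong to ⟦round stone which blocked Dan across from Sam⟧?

⟦which blocked Dan⟧ = {x : ⟨x, Dan⟩ ∈ ⟦blocked⟧} = {Eve, Jo, Lee, Rae, Sam, Vic}
⟦across from Sam⟧ = {x : ⟨x, Sam⟩ ∈ ⟦across from⟧} = {Dan, Eve, Lee, Pat, Rae, Sam, Tess, Uma}
⟦stone⟧ = {Dan, Eve, Mae, Pat, Sam, Uma}
… ∩ ⟦which blocked Dan⟧ = {Dan, Eve, Mae, Pat, Sam, Uma} ∩ {Eve, Jo, Lee, Rae, Sam, Vic} = {Eve, Sam}
… ∩ ⟦across from Sam⟧ = {Eve, Sam} ∩ {Dan, Eve, Lee, Pat, Rae, Sam, Tess, Uma} = {Eve, Sam}
… ∩ ⟦round⟧ = {Eve, Sam} ∩ {Eve, Lee, Mae, Sam, Tess, Uma} = {Eve, Sam}
⟦round stone which blocked Dan across from Sam⟧ = {Eve, Sam}; Jo ∉ this set.

no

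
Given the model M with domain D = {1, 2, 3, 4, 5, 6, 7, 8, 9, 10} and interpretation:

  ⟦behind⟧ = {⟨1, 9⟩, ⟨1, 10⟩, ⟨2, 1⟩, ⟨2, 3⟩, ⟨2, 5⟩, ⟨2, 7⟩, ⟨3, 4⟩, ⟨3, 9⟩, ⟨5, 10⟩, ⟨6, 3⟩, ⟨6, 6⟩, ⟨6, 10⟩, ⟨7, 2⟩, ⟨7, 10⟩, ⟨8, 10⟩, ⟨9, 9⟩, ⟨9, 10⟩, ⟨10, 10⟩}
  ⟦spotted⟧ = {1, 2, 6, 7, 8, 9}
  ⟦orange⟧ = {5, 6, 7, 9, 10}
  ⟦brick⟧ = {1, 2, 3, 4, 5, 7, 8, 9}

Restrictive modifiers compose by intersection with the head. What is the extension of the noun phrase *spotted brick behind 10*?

{1, 7, 8, 9}

⟦behind 10⟧ = {x : ⟨x, 10⟩ ∈ ⟦behind⟧} = {1, 5, 6, 7, 8, 9, 10}
⟦brick⟧ = {1, 2, 3, 4, 5, 7, 8, 9}
… ∩ ⟦behind 10⟧ = {1, 2, 3, 4, 5, 7, 8, 9} ∩ {1, 5, 6, 7, 8, 9, 10} = {1, 5, 7, 8, 9}
… ∩ ⟦spotted⟧ = {1, 5, 7, 8, 9} ∩ {1, 2, 6, 7, 8, 9} = {1, 7, 8, 9}
So ⟦spotted brick behind 10⟧ = {1, 7, 8, 9}.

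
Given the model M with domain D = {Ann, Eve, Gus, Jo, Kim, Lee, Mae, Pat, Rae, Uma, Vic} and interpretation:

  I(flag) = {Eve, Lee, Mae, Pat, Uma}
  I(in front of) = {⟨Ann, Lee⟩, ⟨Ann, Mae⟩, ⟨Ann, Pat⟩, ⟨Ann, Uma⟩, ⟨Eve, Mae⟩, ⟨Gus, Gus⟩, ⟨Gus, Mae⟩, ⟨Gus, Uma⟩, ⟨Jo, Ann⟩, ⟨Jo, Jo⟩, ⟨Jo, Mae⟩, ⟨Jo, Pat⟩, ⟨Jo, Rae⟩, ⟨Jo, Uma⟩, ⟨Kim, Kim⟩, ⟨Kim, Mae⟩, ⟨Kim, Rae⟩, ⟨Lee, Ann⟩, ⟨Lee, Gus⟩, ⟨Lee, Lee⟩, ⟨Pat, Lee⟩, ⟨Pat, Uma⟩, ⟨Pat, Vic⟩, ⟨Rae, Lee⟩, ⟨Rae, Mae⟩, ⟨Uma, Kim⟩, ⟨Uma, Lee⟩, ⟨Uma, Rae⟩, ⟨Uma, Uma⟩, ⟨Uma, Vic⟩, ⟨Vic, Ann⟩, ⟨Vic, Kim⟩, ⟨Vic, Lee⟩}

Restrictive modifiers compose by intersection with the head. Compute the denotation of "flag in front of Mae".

⟦in front of Mae⟧ = {x : ⟨x, Mae⟩ ∈ ⟦in front of⟧} = {Ann, Eve, Gus, Jo, Kim, Rae}
⟦flag⟧ = {Eve, Lee, Mae, Pat, Uma}
… ∩ ⟦in front of Mae⟧ = {Eve, Lee, Mae, Pat, Uma} ∩ {Ann, Eve, Gus, Jo, Kim, Rae} = {Eve}
So ⟦flag in front of Mae⟧ = {Eve}.

{Eve}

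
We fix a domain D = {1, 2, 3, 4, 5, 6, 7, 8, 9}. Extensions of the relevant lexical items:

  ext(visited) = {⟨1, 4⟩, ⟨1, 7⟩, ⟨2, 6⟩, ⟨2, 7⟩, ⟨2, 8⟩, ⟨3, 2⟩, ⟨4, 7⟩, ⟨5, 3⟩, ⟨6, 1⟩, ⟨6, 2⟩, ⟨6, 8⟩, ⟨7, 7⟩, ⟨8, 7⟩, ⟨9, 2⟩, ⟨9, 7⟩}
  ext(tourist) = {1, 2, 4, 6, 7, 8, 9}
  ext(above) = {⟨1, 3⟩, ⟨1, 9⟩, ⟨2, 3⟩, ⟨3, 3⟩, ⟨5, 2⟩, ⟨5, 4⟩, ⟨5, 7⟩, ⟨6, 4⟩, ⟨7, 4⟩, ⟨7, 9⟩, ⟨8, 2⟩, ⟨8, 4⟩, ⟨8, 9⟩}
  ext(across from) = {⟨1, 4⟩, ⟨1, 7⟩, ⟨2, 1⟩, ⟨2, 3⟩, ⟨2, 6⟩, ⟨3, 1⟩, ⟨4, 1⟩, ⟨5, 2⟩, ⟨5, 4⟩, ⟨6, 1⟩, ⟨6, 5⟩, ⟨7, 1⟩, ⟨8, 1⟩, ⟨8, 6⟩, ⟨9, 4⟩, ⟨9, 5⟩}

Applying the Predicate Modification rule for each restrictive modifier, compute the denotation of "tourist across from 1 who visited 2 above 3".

∅

⟦across from 1⟧ = {x : ⟨x, 1⟩ ∈ ⟦across from⟧} = {2, 3, 4, 6, 7, 8}
⟦who visited 2⟧ = {x : ⟨x, 2⟩ ∈ ⟦visited⟧} = {3, 6, 9}
⟦above 3⟧ = {x : ⟨x, 3⟩ ∈ ⟦above⟧} = {1, 2, 3}
⟦tourist⟧ = {1, 2, 4, 6, 7, 8, 9}
… ∩ ⟦across from 1⟧ = {1, 2, 4, 6, 7, 8, 9} ∩ {2, 3, 4, 6, 7, 8} = {2, 4, 6, 7, 8}
… ∩ ⟦who visited 2⟧ = {2, 4, 6, 7, 8} ∩ {3, 6, 9} = {6}
… ∩ ⟦above 3⟧ = {6} ∩ {1, 2, 3} = ∅
So ⟦tourist across from 1 who visited 2 above 3⟧ = ∅.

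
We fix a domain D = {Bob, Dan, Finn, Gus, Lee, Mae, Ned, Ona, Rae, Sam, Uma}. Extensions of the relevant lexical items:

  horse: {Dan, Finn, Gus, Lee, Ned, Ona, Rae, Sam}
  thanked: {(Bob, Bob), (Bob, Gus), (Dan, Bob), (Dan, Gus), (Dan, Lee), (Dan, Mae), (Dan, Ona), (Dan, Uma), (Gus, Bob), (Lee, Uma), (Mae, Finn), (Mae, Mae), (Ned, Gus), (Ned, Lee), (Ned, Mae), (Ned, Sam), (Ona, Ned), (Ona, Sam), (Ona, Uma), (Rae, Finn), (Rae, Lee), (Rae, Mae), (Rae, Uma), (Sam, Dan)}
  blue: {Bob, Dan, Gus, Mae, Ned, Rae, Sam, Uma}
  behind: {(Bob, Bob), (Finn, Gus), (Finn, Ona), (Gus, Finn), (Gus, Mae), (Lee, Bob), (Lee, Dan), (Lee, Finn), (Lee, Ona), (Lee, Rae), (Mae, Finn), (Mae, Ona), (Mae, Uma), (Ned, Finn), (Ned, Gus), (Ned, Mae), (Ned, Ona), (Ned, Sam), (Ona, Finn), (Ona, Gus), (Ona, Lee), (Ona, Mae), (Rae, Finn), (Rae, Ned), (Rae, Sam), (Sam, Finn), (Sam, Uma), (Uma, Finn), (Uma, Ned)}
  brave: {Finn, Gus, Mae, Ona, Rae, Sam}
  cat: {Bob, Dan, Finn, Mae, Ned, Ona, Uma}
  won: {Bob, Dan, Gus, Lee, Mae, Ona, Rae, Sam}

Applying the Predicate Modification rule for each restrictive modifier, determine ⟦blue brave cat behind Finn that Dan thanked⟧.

⟦behind Finn⟧ = {x : ⟨x, Finn⟩ ∈ ⟦behind⟧} = {Gus, Lee, Mae, Ned, Ona, Rae, Sam, Uma}
⟦that Dan thanked⟧ = {x : ⟨Dan, x⟩ ∈ ⟦thanked⟧} = {Bob, Gus, Lee, Mae, Ona, Uma}
⟦cat⟧ = {Bob, Dan, Finn, Mae, Ned, Ona, Uma}
… ∩ ⟦behind Finn⟧ = {Bob, Dan, Finn, Mae, Ned, Ona, Uma} ∩ {Gus, Lee, Mae, Ned, Ona, Rae, Sam, Uma} = {Mae, Ned, Ona, Uma}
… ∩ ⟦that Dan thanked⟧ = {Mae, Ned, Ona, Uma} ∩ {Bob, Gus, Lee, Mae, Ona, Uma} = {Mae, Ona, Uma}
… ∩ ⟦blue⟧ = {Mae, Ona, Uma} ∩ {Bob, Dan, Gus, Mae, Ned, Rae, Sam, Uma} = {Mae, Uma}
… ∩ ⟦brave⟧ = {Mae, Uma} ∩ {Finn, Gus, Mae, Ona, Rae, Sam} = {Mae}
So ⟦blue brave cat behind Finn that Dan thanked⟧ = {Mae}.

{Mae}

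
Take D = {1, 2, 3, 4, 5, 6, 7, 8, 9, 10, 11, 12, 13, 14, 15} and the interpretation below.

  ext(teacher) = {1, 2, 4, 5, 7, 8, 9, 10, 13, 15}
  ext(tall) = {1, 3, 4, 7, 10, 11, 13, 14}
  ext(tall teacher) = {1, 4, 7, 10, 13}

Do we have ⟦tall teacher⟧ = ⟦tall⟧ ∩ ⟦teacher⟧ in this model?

yes

⟦tall⟧ ∩ ⟦teacher⟧ = {1, 3, 4, 7, 10, 11, 13, 14} ∩ {1, 2, 4, 5, 7, 8, 9, 10, 13, 15} = {1, 4, 7, 10, 13}
Observed ⟦tall teacher⟧ = {1, 4, 7, 10, 13}.
These coincide, so the modifier is intersective here.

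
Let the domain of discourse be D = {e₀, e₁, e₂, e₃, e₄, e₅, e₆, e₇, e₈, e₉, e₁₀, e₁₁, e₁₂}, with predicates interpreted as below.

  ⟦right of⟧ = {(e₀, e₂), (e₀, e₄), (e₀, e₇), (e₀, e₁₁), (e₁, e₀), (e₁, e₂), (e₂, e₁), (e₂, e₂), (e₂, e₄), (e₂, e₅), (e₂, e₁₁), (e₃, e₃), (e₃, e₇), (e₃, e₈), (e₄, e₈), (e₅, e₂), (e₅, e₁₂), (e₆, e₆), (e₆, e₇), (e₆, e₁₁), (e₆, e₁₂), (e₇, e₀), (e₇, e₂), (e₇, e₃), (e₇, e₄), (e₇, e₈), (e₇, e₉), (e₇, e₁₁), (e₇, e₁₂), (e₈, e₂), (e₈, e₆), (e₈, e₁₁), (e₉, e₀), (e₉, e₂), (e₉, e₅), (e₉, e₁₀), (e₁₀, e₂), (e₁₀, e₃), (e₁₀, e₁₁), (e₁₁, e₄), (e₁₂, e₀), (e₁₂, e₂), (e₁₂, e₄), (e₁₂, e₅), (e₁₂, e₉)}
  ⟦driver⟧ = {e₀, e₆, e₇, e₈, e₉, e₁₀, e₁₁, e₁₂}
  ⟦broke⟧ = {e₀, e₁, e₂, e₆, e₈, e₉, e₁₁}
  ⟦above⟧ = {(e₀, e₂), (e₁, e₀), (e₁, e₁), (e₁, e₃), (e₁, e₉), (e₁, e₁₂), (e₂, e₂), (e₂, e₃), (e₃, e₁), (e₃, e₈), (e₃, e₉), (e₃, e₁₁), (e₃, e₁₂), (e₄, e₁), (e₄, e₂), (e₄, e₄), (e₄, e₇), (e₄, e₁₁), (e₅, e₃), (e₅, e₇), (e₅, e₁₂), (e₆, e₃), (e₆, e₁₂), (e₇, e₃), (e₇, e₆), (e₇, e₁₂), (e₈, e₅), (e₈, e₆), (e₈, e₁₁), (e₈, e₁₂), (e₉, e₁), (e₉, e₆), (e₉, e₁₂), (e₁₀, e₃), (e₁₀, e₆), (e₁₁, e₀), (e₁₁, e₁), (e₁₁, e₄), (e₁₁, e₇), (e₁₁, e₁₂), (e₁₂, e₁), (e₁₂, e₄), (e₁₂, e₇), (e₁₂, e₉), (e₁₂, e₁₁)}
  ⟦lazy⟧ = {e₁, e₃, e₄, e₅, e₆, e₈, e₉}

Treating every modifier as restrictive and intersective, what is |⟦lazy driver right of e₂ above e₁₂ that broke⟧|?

⟦right of e₂⟧ = {x : ⟨x, e₂⟩ ∈ ⟦right of⟧} = {e₀, e₁, e₂, e₅, e₇, e₈, e₉, e₁₀, e₁₂}
⟦above e₁₂⟧ = {x : ⟨x, e₁₂⟩ ∈ ⟦above⟧} = {e₁, e₃, e₅, e₆, e₇, e₈, e₉, e₁₁}
⟦that broke⟧ = ⟦broke⟧ = {e₀, e₁, e₂, e₆, e₈, e₉, e₁₁}
⟦driver⟧ = {e₀, e₆, e₇, e₈, e₉, e₁₀, e₁₁, e₁₂}
… ∩ ⟦right of e₂⟧ = {e₀, e₆, e₇, e₈, e₉, e₁₀, e₁₁, e₁₂} ∩ {e₀, e₁, e₂, e₅, e₇, e₈, e₉, e₁₀, e₁₂} = {e₀, e₇, e₈, e₉, e₁₀, e₁₂}
… ∩ ⟦above e₁₂⟧ = {e₀, e₇, e₈, e₉, e₁₀, e₁₂} ∩ {e₁, e₃, e₅, e₆, e₇, e₈, e₉, e₁₁} = {e₇, e₈, e₉}
… ∩ ⟦that broke⟧ = {e₇, e₈, e₉} ∩ {e₀, e₁, e₂, e₆, e₈, e₉, e₁₁} = {e₈, e₉}
… ∩ ⟦lazy⟧ = {e₈, e₉} ∩ {e₁, e₃, e₄, e₅, e₆, e₈, e₉} = {e₈, e₉}
⟦lazy driver right of e₂ above e₁₂ that broke⟧ = {e₈, e₉}, so the cardinality is 2.

2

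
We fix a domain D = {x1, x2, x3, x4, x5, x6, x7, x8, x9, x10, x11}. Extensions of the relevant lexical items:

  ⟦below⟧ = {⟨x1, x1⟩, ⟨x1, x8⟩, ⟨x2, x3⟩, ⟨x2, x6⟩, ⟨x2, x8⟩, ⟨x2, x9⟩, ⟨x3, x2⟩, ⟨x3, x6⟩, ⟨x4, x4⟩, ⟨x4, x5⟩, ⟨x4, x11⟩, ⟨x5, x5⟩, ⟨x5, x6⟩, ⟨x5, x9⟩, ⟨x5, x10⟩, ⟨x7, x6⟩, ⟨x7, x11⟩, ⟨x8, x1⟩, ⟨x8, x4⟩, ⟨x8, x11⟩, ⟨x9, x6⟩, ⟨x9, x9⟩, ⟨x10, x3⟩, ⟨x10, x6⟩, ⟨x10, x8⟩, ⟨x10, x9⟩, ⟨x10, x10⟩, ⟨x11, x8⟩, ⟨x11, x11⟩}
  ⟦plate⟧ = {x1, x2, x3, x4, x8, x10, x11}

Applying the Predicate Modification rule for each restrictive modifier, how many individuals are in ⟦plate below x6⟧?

⟦below x6⟧ = {x : ⟨x, x6⟩ ∈ ⟦below⟧} = {x2, x3, x5, x7, x9, x10}
⟦plate⟧ = {x1, x2, x3, x4, x8, x10, x11}
… ∩ ⟦below x6⟧ = {x1, x2, x3, x4, x8, x10, x11} ∩ {x2, x3, x5, x7, x9, x10} = {x2, x3, x10}
⟦plate below x6⟧ = {x2, x3, x10}, so the cardinality is 3.

3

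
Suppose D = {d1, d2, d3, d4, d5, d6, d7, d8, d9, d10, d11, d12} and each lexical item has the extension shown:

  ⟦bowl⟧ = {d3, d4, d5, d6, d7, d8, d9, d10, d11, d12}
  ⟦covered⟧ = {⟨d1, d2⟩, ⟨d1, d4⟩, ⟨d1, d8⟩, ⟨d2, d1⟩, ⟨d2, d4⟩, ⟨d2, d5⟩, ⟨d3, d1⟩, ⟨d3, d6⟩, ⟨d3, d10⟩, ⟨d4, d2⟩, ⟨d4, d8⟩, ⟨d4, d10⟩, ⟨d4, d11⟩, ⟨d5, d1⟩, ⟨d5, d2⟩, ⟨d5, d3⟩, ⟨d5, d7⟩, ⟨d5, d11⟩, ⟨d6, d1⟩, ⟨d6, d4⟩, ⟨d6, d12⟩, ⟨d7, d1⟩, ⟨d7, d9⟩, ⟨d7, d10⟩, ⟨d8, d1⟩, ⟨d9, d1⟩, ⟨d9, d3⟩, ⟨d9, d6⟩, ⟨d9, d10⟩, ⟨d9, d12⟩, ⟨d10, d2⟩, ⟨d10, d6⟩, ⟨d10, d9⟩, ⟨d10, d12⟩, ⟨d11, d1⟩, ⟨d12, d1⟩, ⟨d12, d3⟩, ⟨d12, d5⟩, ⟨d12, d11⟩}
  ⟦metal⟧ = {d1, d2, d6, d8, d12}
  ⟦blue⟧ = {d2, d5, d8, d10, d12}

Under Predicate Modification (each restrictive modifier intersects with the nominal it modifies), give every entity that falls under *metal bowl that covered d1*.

⟦that covered d1⟧ = {x : ⟨x, d1⟩ ∈ ⟦covered⟧} = {d2, d3, d5, d6, d7, d8, d9, d11, d12}
⟦bowl⟧ = {d3, d4, d5, d6, d7, d8, d9, d10, d11, d12}
… ∩ ⟦that covered d1⟧ = {d3, d4, d5, d6, d7, d8, d9, d10, d11, d12} ∩ {d2, d3, d5, d6, d7, d8, d9, d11, d12} = {d3, d5, d6, d7, d8, d9, d11, d12}
… ∩ ⟦metal⟧ = {d3, d5, d6, d7, d8, d9, d11, d12} ∩ {d1, d2, d6, d8, d12} = {d6, d8, d12}
So ⟦metal bowl that covered d1⟧ = {d6, d8, d12}.

{d6, d8, d12}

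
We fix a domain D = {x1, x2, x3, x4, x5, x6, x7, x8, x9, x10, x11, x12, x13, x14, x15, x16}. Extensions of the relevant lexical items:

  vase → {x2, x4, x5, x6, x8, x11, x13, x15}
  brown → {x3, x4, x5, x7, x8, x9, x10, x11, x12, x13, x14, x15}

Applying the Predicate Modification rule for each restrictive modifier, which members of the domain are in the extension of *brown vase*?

⟦vase⟧ = {x2, x4, x5, x6, x8, x11, x13, x15}
… ∩ ⟦brown⟧ = {x2, x4, x5, x6, x8, x11, x13, x15} ∩ {x3, x4, x5, x7, x8, x9, x10, x11, x12, x13, x14, x15} = {x4, x5, x8, x11, x13, x15}
So ⟦brown vase⟧ = {x4, x5, x8, x11, x13, x15}.

{x4, x5, x8, x11, x13, x15}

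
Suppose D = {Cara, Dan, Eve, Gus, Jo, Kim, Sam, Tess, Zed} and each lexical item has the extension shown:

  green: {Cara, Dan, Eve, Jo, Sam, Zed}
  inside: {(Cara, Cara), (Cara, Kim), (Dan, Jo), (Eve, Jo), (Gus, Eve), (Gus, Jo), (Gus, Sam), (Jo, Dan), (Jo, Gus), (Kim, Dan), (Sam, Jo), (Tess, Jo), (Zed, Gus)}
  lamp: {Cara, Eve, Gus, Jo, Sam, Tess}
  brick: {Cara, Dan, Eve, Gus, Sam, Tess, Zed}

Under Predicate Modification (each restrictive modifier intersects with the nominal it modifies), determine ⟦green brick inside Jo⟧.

⟦inside Jo⟧ = {x : ⟨x, Jo⟩ ∈ ⟦inside⟧} = {Dan, Eve, Gus, Sam, Tess}
⟦brick⟧ = {Cara, Dan, Eve, Gus, Sam, Tess, Zed}
… ∩ ⟦inside Jo⟧ = {Cara, Dan, Eve, Gus, Sam, Tess, Zed} ∩ {Dan, Eve, Gus, Sam, Tess} = {Dan, Eve, Gus, Sam, Tess}
… ∩ ⟦green⟧ = {Dan, Eve, Gus, Sam, Tess} ∩ {Cara, Dan, Eve, Jo, Sam, Zed} = {Dan, Eve, Sam}
So ⟦green brick inside Jo⟧ = {Dan, Eve, Sam}.

{Dan, Eve, Sam}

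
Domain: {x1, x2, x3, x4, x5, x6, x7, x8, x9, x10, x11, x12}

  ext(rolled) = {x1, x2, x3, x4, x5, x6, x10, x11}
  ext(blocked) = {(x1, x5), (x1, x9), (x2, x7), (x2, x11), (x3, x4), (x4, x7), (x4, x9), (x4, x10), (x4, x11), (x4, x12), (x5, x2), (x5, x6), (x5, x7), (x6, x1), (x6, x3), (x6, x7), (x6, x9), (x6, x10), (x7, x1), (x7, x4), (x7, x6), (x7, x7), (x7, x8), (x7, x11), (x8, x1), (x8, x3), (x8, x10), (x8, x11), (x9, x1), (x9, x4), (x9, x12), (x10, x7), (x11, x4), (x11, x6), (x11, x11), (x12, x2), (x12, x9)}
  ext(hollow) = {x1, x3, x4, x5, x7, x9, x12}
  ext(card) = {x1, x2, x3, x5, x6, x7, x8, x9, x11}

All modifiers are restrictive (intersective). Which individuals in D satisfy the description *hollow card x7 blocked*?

{x1, x7}

⟦x7 blocked⟧ = {x : ⟨x7, x⟩ ∈ ⟦blocked⟧} = {x1, x4, x6, x7, x8, x11}
⟦card⟧ = {x1, x2, x3, x5, x6, x7, x8, x9, x11}
… ∩ ⟦x7 blocked⟧ = {x1, x2, x3, x5, x6, x7, x8, x9, x11} ∩ {x1, x4, x6, x7, x8, x11} = {x1, x6, x7, x8, x11}
… ∩ ⟦hollow⟧ = {x1, x6, x7, x8, x11} ∩ {x1, x3, x4, x5, x7, x9, x12} = {x1, x7}
So ⟦hollow card x7 blocked⟧ = {x1, x7}.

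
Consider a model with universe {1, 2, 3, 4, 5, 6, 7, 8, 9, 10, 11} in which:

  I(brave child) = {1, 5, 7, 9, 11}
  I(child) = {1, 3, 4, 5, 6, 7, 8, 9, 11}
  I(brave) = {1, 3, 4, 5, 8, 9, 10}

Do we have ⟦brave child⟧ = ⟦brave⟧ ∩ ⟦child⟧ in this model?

no

⟦brave⟧ ∩ ⟦child⟧ = {1, 3, 4, 5, 8, 9, 10} ∩ {1, 3, 4, 5, 6, 7, 8, 9, 11} = {1, 3, 4, 5, 8, 9}
Observed ⟦brave child⟧ = {1, 5, 7, 9, 11}.
These differ, so the modifier is not intersective in this model.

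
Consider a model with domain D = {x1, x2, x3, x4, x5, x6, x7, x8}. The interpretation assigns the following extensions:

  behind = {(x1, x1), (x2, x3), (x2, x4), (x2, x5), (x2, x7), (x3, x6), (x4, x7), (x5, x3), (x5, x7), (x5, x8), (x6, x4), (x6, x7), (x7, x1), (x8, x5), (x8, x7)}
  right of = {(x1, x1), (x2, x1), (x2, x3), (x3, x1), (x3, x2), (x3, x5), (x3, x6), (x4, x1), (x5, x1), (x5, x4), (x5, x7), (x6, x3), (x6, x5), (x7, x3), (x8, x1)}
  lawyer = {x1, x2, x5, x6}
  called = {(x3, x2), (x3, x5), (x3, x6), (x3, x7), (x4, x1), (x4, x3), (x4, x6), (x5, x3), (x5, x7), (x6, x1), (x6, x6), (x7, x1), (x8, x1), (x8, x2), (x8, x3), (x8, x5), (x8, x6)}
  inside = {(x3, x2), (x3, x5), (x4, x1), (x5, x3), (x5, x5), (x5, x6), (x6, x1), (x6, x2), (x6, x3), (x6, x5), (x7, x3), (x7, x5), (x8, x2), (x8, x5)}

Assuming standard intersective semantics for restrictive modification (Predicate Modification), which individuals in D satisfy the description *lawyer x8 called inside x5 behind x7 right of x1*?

{x5}

⟦x8 called⟧ = {x : ⟨x8, x⟩ ∈ ⟦called⟧} = {x1, x2, x3, x5, x6}
⟦inside x5⟧ = {x : ⟨x, x5⟩ ∈ ⟦inside⟧} = {x3, x5, x6, x7, x8}
⟦behind x7⟧ = {x : ⟨x, x7⟩ ∈ ⟦behind⟧} = {x2, x4, x5, x6, x8}
⟦right of x1⟧ = {x : ⟨x, x1⟩ ∈ ⟦right of⟧} = {x1, x2, x3, x4, x5, x8}
⟦lawyer⟧ = {x1, x2, x5, x6}
… ∩ ⟦x8 called⟧ = {x1, x2, x5, x6} ∩ {x1, x2, x3, x5, x6} = {x1, x2, x5, x6}
… ∩ ⟦inside x5⟧ = {x1, x2, x5, x6} ∩ {x3, x5, x6, x7, x8} = {x5, x6}
… ∩ ⟦behind x7⟧ = {x5, x6} ∩ {x2, x4, x5, x6, x8} = {x5, x6}
… ∩ ⟦right of x1⟧ = {x5, x6} ∩ {x1, x2, x3, x4, x5, x8} = {x5}
So ⟦lawyer x8 called inside x5 behind x7 right of x1⟧ = {x5}.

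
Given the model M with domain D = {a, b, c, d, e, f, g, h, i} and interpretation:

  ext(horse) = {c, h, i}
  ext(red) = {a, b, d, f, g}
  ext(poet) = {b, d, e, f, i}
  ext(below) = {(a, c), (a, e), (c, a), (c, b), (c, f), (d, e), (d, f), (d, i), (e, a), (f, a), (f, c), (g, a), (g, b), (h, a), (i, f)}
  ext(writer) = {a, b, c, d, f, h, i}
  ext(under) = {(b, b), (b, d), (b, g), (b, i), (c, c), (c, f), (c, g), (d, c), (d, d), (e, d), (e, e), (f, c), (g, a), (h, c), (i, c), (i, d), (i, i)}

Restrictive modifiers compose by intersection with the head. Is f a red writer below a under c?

⟦below a⟧ = {x : ⟨x, a⟩ ∈ ⟦below⟧} = {c, e, f, g, h}
⟦under c⟧ = {x : ⟨x, c⟩ ∈ ⟦under⟧} = {c, d, f, h, i}
⟦writer⟧ = {a, b, c, d, f, h, i}
… ∩ ⟦below a⟧ = {a, b, c, d, f, h, i} ∩ {c, e, f, g, h} = {c, f, h}
… ∩ ⟦under c⟧ = {c, f, h} ∩ {c, d, f, h, i} = {c, f, h}
… ∩ ⟦red⟧ = {c, f, h} ∩ {a, b, d, f, g} = {f}
⟦red writer below a under c⟧ = {f}; f ∈ this set.

yes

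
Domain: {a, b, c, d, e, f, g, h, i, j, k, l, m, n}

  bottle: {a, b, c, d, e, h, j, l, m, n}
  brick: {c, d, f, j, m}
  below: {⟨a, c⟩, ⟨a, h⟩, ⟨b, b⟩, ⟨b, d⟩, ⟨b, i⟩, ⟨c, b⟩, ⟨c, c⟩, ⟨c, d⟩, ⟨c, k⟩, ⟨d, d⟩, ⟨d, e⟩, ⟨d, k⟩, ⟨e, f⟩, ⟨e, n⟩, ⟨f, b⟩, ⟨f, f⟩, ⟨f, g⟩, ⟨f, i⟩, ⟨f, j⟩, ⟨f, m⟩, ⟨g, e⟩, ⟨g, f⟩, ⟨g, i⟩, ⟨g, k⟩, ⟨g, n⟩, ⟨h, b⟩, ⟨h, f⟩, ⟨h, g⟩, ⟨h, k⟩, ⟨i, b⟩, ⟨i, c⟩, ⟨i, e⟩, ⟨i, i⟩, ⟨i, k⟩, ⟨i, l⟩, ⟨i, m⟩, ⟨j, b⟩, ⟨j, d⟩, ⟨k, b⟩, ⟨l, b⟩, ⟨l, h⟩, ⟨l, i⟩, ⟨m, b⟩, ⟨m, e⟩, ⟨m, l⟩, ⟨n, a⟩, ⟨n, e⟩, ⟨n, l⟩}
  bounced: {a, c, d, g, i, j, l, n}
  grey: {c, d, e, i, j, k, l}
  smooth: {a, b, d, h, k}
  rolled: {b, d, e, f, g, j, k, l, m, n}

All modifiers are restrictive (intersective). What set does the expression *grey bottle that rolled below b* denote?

⟦that rolled⟧ = ⟦rolled⟧ = {b, d, e, f, g, j, k, l, m, n}
⟦below b⟧ = {x : ⟨x, b⟩ ∈ ⟦below⟧} = {b, c, f, h, i, j, k, l, m}
⟦bottle⟧ = {a, b, c, d, e, h, j, l, m, n}
… ∩ ⟦that rolled⟧ = {a, b, c, d, e, h, j, l, m, n} ∩ {b, d, e, f, g, j, k, l, m, n} = {b, d, e, j, l, m, n}
… ∩ ⟦below b⟧ = {b, d, e, j, l, m, n} ∩ {b, c, f, h, i, j, k, l, m} = {b, j, l, m}
… ∩ ⟦grey⟧ = {b, j, l, m} ∩ {c, d, e, i, j, k, l} = {j, l}
So ⟦grey bottle that rolled below b⟧ = {j, l}.

{j, l}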